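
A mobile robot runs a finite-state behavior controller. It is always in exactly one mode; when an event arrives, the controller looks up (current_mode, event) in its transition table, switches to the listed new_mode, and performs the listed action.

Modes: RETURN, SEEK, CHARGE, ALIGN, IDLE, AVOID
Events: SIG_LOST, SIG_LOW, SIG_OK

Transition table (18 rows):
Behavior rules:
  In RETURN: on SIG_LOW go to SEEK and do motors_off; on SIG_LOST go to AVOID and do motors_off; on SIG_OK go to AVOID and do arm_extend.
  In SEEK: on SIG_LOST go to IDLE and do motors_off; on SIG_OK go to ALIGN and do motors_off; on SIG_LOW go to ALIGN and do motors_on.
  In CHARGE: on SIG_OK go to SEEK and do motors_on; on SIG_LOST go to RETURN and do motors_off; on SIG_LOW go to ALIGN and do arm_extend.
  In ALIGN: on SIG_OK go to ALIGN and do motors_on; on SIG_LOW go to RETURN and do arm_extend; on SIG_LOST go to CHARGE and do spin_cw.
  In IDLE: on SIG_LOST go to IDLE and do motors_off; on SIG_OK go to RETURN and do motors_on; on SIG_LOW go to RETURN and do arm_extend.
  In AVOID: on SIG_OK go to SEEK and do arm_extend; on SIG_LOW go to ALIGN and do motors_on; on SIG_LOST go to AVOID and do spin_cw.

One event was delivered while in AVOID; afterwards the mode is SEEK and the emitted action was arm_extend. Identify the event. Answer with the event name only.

SIG_OK

try SIG_LOST: (AVOID, SIG_LOST) → (AVOID, spin_cw)
try SIG_LOW: (AVOID, SIG_LOW) → (ALIGN, motors_on)
try SIG_OK: (AVOID, SIG_OK) → (SEEK, arm_extend)  ← matches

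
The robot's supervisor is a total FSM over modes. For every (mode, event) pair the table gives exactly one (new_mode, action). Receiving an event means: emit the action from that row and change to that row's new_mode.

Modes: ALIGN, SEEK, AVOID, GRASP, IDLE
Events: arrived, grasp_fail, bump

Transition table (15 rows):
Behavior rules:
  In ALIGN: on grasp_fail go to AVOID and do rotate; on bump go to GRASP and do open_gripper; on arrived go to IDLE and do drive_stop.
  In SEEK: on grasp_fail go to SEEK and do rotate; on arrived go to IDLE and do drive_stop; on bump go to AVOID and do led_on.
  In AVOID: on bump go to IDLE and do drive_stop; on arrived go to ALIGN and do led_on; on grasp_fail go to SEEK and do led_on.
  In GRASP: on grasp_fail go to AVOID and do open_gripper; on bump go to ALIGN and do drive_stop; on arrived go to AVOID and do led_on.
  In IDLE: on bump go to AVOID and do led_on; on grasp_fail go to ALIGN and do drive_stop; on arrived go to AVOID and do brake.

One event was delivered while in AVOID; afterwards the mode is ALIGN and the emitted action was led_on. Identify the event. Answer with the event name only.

try arrived: (AVOID, arrived) → (ALIGN, led_on)  ← matches
try grasp_fail: (AVOID, grasp_fail) → (SEEK, led_on)
try bump: (AVOID, bump) → (IDLE, drive_stop)

arrived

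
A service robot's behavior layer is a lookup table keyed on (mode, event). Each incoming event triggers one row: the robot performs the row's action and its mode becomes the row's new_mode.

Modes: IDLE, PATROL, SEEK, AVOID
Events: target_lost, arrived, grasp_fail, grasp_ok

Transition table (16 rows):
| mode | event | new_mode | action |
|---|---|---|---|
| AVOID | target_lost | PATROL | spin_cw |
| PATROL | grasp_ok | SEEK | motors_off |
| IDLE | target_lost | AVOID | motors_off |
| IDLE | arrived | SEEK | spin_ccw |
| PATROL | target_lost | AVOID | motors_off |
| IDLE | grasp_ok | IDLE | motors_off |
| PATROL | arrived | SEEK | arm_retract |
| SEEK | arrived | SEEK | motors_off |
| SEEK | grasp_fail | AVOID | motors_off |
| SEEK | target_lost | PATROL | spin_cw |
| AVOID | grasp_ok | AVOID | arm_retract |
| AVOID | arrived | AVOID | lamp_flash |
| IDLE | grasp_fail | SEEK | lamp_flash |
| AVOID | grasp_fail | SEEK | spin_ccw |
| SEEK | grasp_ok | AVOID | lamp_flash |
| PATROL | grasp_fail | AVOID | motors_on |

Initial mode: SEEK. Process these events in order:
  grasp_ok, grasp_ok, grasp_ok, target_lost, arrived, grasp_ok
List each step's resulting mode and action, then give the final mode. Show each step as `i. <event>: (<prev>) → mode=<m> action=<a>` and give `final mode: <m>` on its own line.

1. grasp_ok: (SEEK) → mode=AVOID action=lamp_flash
2. grasp_ok: (AVOID) → mode=AVOID action=arm_retract
3. grasp_ok: (AVOID) → mode=AVOID action=arm_retract
4. target_lost: (AVOID) → mode=PATROL action=spin_cw
5. arrived: (PATROL) → mode=SEEK action=arm_retract
6. grasp_ok: (SEEK) → mode=AVOID action=lamp_flash

final mode: AVOID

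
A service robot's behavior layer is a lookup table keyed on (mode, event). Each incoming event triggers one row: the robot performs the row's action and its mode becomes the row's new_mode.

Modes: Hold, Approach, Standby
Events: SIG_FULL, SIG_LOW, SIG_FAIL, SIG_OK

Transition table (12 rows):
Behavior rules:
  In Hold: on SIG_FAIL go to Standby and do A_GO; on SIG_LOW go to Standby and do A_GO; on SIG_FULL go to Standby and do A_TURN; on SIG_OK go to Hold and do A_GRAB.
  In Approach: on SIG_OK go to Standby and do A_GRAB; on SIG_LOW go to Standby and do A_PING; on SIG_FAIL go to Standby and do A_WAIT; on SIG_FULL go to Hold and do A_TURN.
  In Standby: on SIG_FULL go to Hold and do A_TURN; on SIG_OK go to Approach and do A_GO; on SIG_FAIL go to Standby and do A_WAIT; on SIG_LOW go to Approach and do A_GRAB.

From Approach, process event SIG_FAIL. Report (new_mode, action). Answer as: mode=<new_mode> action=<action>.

mode=Standby action=A_WAIT

current mode = Approach; filter table to that mode:
  (Approach, SIG_OK) → (Standby, A_GRAB)
  (Approach, SIG_LOW) → (Standby, A_PING)
  (Approach, SIG_FAIL) → (Standby, A_WAIT)  ← event matches
  (Approach, SIG_FULL) → (Hold, A_TURN)
event = SIG_FAIL selects (Standby, A_WAIT)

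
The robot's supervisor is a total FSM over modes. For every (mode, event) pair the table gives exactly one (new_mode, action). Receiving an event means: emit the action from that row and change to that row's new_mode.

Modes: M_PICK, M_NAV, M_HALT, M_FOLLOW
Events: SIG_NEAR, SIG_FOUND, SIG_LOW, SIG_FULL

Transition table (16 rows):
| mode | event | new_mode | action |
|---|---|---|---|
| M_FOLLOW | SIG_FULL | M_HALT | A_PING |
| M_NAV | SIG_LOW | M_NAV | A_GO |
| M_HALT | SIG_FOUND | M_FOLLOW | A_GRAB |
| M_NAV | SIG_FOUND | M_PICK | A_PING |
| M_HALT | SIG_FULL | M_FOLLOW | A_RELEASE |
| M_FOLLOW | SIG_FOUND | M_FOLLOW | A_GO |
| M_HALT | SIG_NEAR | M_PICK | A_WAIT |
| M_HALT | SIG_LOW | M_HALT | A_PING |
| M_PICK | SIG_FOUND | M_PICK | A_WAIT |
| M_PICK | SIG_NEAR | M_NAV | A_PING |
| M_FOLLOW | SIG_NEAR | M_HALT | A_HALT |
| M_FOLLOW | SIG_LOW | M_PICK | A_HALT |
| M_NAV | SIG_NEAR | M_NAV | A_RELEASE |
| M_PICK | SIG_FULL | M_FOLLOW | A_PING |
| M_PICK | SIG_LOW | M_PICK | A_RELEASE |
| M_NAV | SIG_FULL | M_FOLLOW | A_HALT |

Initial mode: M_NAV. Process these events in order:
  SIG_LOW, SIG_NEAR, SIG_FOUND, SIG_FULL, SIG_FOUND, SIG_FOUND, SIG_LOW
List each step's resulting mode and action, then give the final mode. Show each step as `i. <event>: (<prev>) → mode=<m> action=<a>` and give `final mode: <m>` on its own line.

1. SIG_LOW: (M_NAV) → mode=M_NAV action=A_GO
2. SIG_NEAR: (M_NAV) → mode=M_NAV action=A_RELEASE
3. SIG_FOUND: (M_NAV) → mode=M_PICK action=A_PING
4. SIG_FULL: (M_PICK) → mode=M_FOLLOW action=A_PING
5. SIG_FOUND: (M_FOLLOW) → mode=M_FOLLOW action=A_GO
6. SIG_FOUND: (M_FOLLOW) → mode=M_FOLLOW action=A_GO
7. SIG_LOW: (M_FOLLOW) → mode=M_PICK action=A_HALT

final mode: M_PICK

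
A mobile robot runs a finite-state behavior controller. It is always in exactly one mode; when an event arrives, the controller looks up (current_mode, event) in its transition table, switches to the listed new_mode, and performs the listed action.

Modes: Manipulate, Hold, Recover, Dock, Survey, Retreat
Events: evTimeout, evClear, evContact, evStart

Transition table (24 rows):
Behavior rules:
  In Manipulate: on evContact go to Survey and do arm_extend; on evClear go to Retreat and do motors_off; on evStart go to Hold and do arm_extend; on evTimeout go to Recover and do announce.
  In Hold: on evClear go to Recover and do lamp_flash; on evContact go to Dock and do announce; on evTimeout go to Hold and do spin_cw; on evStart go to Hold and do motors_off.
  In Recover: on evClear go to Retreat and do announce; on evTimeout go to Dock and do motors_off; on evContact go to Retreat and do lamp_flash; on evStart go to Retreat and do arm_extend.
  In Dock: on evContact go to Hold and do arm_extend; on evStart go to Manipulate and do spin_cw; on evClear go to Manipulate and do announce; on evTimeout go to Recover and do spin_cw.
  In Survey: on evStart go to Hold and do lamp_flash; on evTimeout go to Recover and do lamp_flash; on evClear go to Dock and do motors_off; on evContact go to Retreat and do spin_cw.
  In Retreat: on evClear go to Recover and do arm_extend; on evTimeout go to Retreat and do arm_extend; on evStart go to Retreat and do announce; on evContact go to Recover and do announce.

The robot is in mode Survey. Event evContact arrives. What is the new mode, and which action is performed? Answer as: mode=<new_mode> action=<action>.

current mode = Survey; filter table to that mode:
  (Survey, evStart) → (Hold, lamp_flash)
  (Survey, evTimeout) → (Recover, lamp_flash)
  (Survey, evClear) → (Dock, motors_off)
  (Survey, evContact) → (Retreat, spin_cw)  ← event matches
event = evContact selects (Retreat, spin_cw)

mode=Retreat action=spin_cw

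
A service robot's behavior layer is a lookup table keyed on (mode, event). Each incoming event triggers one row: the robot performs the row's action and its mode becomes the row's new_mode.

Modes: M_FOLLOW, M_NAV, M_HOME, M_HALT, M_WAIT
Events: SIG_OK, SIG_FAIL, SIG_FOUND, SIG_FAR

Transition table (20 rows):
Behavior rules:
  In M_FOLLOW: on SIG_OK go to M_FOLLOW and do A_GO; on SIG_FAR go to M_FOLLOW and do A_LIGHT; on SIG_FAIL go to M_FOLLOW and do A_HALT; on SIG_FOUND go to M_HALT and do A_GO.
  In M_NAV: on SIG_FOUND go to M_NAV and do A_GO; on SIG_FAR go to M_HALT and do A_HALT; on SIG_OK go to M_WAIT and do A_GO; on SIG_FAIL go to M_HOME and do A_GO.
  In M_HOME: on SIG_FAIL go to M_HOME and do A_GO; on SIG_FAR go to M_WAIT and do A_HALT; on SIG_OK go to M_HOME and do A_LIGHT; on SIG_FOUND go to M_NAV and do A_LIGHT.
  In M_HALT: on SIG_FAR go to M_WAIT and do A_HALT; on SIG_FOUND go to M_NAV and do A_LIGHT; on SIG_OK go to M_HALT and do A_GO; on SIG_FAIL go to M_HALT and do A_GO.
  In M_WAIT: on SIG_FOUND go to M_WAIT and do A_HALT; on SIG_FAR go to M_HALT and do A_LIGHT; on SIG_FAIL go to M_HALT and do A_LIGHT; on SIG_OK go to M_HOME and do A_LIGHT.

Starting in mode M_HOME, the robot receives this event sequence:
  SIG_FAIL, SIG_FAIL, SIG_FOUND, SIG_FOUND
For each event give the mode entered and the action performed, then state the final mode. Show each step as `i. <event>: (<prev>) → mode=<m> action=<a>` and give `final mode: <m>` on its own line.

1. SIG_FAIL: (M_HOME) → mode=M_HOME action=A_GO
2. SIG_FAIL: (M_HOME) → mode=M_HOME action=A_GO
3. SIG_FOUND: (M_HOME) → mode=M_NAV action=A_LIGHT
4. SIG_FOUND: (M_NAV) → mode=M_NAV action=A_GO

final mode: M_NAV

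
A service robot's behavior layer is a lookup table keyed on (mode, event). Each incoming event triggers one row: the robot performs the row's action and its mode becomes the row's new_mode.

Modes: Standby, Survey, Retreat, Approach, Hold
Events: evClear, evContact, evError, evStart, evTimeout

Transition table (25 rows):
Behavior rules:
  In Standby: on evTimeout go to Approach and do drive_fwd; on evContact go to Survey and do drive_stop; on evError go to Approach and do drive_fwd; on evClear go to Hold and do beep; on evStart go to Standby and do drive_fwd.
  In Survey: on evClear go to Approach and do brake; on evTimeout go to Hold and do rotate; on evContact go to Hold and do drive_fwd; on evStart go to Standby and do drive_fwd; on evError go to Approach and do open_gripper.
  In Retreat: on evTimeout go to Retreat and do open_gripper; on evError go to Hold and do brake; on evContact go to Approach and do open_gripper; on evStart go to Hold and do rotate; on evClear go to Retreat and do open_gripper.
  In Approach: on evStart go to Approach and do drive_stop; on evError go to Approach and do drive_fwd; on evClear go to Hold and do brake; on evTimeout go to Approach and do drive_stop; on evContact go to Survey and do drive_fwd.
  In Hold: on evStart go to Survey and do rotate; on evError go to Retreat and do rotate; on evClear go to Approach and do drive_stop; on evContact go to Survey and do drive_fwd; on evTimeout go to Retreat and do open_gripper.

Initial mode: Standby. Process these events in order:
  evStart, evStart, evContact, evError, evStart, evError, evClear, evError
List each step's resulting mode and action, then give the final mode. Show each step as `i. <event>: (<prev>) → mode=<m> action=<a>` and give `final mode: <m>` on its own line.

final mode: Retreat

1. evStart: (Standby) → mode=Standby action=drive_fwd
2. evStart: (Standby) → mode=Standby action=drive_fwd
3. evContact: (Standby) → mode=Survey action=drive_stop
4. evError: (Survey) → mode=Approach action=open_gripper
5. evStart: (Approach) → mode=Approach action=drive_stop
6. evError: (Approach) → mode=Approach action=drive_fwd
7. evClear: (Approach) → mode=Hold action=brake
8. evError: (Hold) → mode=Retreat action=rotate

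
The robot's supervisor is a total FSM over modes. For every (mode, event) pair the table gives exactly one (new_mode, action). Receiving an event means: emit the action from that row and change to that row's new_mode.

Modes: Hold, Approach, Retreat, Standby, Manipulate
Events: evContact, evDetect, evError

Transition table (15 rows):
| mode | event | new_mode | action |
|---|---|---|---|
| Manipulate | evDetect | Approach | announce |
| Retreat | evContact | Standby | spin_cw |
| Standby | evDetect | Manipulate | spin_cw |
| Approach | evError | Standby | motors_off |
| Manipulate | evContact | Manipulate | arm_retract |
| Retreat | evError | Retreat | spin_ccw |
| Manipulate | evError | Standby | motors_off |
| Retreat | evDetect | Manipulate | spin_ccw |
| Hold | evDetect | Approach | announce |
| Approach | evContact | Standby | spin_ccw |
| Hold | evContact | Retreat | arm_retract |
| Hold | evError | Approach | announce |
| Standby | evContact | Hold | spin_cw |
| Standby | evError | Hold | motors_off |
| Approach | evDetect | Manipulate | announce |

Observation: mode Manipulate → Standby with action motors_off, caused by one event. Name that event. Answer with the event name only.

evError

try evContact: (Manipulate, evContact) → (Manipulate, arm_retract)
try evDetect: (Manipulate, evDetect) → (Approach, announce)
try evError: (Manipulate, evError) → (Standby, motors_off)  ← matches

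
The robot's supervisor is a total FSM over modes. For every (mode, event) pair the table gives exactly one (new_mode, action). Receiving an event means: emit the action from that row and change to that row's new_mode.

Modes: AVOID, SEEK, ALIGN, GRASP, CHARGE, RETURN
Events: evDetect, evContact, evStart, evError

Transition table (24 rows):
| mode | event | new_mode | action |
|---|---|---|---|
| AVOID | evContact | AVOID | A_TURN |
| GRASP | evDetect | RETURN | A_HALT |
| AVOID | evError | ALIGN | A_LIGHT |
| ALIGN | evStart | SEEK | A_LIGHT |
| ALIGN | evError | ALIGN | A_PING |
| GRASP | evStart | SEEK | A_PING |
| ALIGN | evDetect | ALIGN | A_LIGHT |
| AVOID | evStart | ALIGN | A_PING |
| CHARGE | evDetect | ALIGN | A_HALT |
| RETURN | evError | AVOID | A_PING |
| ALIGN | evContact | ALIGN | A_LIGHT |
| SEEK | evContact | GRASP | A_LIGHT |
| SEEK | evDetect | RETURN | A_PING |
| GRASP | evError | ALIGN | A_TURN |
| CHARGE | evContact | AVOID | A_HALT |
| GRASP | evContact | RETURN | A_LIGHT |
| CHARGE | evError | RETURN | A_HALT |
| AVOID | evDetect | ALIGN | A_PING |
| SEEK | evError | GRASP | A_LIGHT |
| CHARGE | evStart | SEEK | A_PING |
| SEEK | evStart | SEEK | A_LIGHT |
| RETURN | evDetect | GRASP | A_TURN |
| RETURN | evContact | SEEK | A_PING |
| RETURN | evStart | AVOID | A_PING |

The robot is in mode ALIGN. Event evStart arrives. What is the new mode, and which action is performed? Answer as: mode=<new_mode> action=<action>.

mode=SEEK action=A_LIGHT

current mode = ALIGN; filter table to that mode:
  (ALIGN, evStart) → (SEEK, A_LIGHT)  ← event matches
  (ALIGN, evError) → (ALIGN, A_PING)
  (ALIGN, evDetect) → (ALIGN, A_LIGHT)
  (ALIGN, evContact) → (ALIGN, A_LIGHT)
event = evStart selects (SEEK, A_LIGHT)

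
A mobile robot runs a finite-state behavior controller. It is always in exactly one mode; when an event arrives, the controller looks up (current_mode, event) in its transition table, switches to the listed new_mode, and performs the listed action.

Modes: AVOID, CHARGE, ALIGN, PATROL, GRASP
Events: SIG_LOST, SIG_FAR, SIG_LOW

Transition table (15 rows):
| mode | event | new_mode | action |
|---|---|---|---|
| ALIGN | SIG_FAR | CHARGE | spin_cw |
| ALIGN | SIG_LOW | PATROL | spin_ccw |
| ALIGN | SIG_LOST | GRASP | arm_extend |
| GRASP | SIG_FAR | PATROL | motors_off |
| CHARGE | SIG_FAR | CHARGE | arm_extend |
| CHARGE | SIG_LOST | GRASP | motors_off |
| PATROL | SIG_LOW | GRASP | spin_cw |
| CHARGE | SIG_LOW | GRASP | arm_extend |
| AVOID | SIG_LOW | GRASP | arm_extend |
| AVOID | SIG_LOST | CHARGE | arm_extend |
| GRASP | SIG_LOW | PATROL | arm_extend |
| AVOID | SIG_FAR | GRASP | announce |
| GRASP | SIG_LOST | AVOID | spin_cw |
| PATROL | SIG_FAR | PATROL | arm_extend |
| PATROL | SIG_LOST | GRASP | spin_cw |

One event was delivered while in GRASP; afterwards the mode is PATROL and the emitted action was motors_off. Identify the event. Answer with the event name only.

try SIG_LOST: (GRASP, SIG_LOST) → (AVOID, spin_cw)
try SIG_FAR: (GRASP, SIG_FAR) → (PATROL, motors_off)  ← matches
try SIG_LOW: (GRASP, SIG_LOW) → (PATROL, arm_extend)

SIG_FAR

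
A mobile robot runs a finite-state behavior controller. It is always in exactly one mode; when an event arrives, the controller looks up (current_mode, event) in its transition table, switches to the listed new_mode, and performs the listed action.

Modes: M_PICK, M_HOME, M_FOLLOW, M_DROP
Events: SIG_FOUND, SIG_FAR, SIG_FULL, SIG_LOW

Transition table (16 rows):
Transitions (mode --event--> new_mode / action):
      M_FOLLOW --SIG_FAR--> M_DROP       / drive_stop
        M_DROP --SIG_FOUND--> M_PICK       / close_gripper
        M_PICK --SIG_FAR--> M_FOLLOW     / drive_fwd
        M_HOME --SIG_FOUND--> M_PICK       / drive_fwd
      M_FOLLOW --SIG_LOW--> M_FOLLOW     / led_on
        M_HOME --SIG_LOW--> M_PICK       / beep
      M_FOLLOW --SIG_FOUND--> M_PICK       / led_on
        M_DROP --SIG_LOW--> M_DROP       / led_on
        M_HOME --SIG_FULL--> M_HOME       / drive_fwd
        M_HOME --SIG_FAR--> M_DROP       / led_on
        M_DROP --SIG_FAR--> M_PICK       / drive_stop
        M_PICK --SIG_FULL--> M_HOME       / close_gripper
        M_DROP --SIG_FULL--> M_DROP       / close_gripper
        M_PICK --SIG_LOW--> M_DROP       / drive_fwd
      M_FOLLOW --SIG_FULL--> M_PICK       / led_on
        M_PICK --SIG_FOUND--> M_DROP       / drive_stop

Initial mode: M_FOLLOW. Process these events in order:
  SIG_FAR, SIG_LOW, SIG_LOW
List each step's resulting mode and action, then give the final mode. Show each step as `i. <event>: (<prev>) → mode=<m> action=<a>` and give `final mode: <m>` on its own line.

final mode: M_DROP

1. SIG_FAR: (M_FOLLOW) → mode=M_DROP action=drive_stop
2. SIG_LOW: (M_DROP) → mode=M_DROP action=led_on
3. SIG_LOW: (M_DROP) → mode=M_DROP action=led_on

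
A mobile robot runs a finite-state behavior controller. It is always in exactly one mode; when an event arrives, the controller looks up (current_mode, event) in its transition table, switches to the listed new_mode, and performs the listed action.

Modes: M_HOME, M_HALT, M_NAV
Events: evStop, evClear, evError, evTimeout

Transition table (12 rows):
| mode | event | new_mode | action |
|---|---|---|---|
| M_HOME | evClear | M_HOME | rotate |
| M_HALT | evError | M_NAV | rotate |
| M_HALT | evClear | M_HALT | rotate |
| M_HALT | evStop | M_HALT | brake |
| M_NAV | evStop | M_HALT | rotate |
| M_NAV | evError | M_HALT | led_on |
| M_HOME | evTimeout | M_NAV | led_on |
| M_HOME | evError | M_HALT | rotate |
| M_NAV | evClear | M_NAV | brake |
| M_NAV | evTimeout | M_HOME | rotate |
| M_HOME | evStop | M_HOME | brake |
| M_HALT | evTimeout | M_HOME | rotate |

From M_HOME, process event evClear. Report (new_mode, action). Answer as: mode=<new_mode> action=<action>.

current mode = M_HOME; filter table to that mode:
  (M_HOME, evClear) → (M_HOME, rotate)  ← event matches
  (M_HOME, evTimeout) → (M_NAV, led_on)
  (M_HOME, evError) → (M_HALT, rotate)
  (M_HOME, evStop) → (M_HOME, brake)
event = evClear selects (M_HOME, rotate)

mode=M_HOME action=rotate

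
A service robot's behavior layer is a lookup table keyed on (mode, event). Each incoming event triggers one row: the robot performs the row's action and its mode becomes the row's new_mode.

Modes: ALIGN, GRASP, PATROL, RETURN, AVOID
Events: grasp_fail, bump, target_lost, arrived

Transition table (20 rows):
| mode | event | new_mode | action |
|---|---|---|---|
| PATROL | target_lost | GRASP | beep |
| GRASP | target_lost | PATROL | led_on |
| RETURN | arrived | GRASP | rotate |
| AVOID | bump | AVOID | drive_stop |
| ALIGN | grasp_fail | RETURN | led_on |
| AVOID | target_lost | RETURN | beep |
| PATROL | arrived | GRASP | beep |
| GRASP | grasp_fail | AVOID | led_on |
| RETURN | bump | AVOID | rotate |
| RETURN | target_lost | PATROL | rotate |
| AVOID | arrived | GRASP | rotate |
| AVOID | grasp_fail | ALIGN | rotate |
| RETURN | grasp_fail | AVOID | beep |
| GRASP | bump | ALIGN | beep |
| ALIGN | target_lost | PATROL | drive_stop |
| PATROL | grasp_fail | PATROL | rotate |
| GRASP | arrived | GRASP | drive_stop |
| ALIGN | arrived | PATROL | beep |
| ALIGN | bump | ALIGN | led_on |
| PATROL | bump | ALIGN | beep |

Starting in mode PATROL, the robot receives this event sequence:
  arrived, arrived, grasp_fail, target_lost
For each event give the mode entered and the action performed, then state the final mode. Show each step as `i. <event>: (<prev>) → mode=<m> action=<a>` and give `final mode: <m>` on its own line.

final mode: RETURN

1. arrived: (PATROL) → mode=GRASP action=beep
2. arrived: (GRASP) → mode=GRASP action=drive_stop
3. grasp_fail: (GRASP) → mode=AVOID action=led_on
4. target_lost: (AVOID) → mode=RETURN action=beep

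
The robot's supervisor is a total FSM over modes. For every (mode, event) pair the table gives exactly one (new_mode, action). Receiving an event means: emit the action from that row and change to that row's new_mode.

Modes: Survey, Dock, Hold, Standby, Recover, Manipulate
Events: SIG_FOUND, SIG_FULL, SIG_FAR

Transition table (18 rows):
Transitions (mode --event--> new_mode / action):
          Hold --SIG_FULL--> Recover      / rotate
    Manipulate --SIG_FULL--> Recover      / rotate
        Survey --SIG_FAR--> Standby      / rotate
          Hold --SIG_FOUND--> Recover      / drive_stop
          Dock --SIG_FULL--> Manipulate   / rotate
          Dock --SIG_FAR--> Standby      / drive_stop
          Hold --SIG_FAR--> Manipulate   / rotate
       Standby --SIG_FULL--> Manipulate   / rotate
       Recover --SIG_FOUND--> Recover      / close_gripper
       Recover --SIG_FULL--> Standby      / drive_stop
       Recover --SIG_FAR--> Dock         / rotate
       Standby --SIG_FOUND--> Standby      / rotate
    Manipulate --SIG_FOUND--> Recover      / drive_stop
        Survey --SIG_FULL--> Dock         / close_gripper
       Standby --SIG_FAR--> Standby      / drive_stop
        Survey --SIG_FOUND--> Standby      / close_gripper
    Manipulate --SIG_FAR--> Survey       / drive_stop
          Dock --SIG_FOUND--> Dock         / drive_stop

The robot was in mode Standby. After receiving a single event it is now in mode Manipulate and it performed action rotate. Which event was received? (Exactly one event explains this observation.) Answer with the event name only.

try SIG_FOUND: (Standby, SIG_FOUND) → (Standby, rotate)
try SIG_FULL: (Standby, SIG_FULL) → (Manipulate, rotate)  ← matches
try SIG_FAR: (Standby, SIG_FAR) → (Standby, drive_stop)

SIG_FULL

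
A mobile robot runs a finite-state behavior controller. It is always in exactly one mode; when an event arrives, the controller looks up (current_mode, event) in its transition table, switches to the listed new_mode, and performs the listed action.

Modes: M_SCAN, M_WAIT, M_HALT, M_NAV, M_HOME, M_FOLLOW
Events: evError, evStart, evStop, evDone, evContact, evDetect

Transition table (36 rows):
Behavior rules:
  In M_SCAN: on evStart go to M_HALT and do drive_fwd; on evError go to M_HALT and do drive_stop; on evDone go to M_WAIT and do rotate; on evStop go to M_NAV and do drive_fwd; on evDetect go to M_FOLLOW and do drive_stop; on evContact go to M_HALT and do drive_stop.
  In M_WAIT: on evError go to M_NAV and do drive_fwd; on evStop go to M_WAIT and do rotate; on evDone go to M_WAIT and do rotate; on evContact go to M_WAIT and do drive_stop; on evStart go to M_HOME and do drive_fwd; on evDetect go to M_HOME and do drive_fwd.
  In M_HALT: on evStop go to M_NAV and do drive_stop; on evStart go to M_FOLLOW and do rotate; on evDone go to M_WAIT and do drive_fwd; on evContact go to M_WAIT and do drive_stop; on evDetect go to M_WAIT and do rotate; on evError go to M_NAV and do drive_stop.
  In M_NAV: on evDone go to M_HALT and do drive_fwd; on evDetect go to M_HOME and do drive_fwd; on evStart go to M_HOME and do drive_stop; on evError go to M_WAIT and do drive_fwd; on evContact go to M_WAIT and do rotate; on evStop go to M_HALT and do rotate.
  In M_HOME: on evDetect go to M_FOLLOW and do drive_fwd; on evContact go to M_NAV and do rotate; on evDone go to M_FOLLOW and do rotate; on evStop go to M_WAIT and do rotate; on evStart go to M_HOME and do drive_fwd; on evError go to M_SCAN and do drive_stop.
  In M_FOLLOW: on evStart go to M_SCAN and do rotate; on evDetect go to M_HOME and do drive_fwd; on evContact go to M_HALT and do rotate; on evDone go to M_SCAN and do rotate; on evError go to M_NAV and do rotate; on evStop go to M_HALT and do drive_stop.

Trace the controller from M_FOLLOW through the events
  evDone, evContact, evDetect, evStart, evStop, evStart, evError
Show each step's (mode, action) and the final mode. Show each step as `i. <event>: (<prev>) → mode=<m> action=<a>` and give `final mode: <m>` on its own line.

final mode: M_SCAN

1. evDone: (M_FOLLOW) → mode=M_SCAN action=rotate
2. evContact: (M_SCAN) → mode=M_HALT action=drive_stop
3. evDetect: (M_HALT) → mode=M_WAIT action=rotate
4. evStart: (M_WAIT) → mode=M_HOME action=drive_fwd
5. evStop: (M_HOME) → mode=M_WAIT action=rotate
6. evStart: (M_WAIT) → mode=M_HOME action=drive_fwd
7. evError: (M_HOME) → mode=M_SCAN action=drive_stop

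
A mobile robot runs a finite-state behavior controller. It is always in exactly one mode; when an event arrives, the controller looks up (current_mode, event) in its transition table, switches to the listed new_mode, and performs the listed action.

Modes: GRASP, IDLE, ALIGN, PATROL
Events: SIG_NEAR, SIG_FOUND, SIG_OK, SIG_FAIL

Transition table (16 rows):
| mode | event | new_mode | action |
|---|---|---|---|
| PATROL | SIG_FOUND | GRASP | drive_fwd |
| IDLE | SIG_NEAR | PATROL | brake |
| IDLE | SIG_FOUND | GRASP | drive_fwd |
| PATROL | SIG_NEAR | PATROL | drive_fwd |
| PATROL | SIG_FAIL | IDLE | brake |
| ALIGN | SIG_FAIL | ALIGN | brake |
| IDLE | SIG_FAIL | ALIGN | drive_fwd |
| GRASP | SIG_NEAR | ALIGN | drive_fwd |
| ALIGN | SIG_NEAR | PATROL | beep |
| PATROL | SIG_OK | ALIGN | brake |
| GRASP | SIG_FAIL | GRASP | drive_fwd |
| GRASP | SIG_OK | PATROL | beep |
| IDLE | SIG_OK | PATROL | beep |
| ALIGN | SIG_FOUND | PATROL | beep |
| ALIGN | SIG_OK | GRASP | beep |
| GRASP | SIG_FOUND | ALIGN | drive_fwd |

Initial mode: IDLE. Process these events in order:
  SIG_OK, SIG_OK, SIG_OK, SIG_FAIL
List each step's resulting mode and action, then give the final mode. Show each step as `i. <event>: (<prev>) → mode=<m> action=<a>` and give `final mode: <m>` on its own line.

1. SIG_OK: (IDLE) → mode=PATROL action=beep
2. SIG_OK: (PATROL) → mode=ALIGN action=brake
3. SIG_OK: (ALIGN) → mode=GRASP action=beep
4. SIG_FAIL: (GRASP) → mode=GRASP action=drive_fwd

final mode: GRASP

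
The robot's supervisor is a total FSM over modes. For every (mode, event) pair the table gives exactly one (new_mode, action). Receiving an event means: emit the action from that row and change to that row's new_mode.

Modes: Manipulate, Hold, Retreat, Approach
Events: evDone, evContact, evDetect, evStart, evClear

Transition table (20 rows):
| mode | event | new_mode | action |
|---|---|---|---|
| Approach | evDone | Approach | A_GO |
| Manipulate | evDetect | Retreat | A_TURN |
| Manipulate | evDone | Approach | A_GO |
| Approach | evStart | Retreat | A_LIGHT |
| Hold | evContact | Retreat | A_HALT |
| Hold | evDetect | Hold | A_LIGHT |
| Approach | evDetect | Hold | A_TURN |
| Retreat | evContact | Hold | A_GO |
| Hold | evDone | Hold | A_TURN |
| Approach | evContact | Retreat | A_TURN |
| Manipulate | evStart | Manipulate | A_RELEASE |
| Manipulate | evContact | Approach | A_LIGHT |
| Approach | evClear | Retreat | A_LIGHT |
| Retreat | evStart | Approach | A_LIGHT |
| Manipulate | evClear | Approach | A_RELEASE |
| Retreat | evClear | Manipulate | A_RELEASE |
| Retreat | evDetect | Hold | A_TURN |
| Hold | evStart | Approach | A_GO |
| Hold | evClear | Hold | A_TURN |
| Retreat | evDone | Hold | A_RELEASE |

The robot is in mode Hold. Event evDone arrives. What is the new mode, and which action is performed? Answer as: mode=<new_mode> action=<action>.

current mode = Hold; filter table to that mode:
  (Hold, evContact) → (Retreat, A_HALT)
  (Hold, evDetect) → (Hold, A_LIGHT)
  (Hold, evDone) → (Hold, A_TURN)  ← event matches
  (Hold, evStart) → (Approach, A_GO)
  (Hold, evClear) → (Hold, A_TURN)
event = evDone selects (Hold, A_TURN)

mode=Hold action=A_TURN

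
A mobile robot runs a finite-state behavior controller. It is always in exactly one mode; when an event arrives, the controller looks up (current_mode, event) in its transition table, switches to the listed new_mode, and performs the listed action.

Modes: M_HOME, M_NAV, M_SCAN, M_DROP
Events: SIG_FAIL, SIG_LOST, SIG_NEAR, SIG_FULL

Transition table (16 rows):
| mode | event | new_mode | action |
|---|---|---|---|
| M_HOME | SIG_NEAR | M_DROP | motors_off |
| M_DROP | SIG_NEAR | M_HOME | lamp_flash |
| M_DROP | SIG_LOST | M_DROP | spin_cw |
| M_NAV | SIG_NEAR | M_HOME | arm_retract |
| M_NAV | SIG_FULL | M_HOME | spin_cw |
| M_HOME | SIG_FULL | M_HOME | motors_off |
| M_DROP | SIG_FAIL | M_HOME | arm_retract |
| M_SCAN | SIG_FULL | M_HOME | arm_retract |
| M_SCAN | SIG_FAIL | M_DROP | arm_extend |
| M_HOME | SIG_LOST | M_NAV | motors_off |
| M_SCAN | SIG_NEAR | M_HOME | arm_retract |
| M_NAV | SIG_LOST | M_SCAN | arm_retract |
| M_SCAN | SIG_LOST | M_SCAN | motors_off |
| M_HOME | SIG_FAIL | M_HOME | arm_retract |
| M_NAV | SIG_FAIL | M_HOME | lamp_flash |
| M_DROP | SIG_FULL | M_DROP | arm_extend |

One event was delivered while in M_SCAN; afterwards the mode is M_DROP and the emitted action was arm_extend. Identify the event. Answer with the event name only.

SIG_FAIL

try SIG_FAIL: (M_SCAN, SIG_FAIL) → (M_DROP, arm_extend)  ← matches
try SIG_LOST: (M_SCAN, SIG_LOST) → (M_SCAN, motors_off)
try SIG_NEAR: (M_SCAN, SIG_NEAR) → (M_HOME, arm_retract)
try SIG_FULL: (M_SCAN, SIG_FULL) → (M_HOME, arm_retract)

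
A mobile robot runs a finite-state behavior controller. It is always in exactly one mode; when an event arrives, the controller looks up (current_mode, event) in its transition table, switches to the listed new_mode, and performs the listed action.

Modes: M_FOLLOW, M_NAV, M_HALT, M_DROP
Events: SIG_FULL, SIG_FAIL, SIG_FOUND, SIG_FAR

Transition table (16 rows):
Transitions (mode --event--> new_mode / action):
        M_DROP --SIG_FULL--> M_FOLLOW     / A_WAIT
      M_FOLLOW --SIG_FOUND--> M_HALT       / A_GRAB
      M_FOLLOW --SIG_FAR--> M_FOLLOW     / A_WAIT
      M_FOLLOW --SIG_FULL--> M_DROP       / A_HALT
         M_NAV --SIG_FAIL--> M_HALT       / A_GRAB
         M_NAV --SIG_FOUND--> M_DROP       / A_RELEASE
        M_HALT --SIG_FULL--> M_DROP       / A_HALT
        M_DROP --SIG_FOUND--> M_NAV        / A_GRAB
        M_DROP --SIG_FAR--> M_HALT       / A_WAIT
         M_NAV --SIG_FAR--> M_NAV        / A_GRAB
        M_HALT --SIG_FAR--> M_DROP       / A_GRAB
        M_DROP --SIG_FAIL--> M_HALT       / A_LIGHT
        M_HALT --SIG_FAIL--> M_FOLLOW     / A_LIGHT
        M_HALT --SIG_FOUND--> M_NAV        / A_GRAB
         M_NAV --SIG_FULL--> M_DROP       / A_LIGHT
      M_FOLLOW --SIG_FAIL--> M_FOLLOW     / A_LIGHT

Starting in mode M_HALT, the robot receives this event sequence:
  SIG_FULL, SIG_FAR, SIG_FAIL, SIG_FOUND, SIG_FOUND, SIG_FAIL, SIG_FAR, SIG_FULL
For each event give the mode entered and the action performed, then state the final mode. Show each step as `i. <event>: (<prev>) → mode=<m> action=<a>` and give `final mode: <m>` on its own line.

final mode: M_FOLLOW

1. SIG_FULL: (M_HALT) → mode=M_DROP action=A_HALT
2. SIG_FAR: (M_DROP) → mode=M_HALT action=A_WAIT
3. SIG_FAIL: (M_HALT) → mode=M_FOLLOW action=A_LIGHT
4. SIG_FOUND: (M_FOLLOW) → mode=M_HALT action=A_GRAB
5. SIG_FOUND: (M_HALT) → mode=M_NAV action=A_GRAB
6. SIG_FAIL: (M_NAV) → mode=M_HALT action=A_GRAB
7. SIG_FAR: (M_HALT) → mode=M_DROP action=A_GRAB
8. SIG_FULL: (M_DROP) → mode=M_FOLLOW action=A_WAIT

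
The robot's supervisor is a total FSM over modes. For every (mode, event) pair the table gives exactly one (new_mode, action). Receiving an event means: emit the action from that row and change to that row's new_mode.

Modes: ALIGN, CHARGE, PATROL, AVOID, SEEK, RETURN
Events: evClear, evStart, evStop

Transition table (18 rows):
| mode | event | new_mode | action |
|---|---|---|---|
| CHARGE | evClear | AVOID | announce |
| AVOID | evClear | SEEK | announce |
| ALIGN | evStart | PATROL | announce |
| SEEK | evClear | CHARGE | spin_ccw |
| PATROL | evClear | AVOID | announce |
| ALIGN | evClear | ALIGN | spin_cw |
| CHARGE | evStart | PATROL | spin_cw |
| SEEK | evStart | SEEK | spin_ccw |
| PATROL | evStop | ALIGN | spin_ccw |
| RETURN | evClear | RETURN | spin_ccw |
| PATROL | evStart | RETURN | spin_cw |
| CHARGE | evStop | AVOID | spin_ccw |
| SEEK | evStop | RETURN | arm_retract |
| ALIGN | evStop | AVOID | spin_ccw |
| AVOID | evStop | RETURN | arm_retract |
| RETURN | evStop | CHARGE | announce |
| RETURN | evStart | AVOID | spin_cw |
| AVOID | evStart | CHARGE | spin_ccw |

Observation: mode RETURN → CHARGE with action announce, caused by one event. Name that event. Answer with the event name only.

evStop

try evClear: (RETURN, evClear) → (RETURN, spin_ccw)
try evStart: (RETURN, evStart) → (AVOID, spin_cw)
try evStop: (RETURN, evStop) → (CHARGE, announce)  ← matches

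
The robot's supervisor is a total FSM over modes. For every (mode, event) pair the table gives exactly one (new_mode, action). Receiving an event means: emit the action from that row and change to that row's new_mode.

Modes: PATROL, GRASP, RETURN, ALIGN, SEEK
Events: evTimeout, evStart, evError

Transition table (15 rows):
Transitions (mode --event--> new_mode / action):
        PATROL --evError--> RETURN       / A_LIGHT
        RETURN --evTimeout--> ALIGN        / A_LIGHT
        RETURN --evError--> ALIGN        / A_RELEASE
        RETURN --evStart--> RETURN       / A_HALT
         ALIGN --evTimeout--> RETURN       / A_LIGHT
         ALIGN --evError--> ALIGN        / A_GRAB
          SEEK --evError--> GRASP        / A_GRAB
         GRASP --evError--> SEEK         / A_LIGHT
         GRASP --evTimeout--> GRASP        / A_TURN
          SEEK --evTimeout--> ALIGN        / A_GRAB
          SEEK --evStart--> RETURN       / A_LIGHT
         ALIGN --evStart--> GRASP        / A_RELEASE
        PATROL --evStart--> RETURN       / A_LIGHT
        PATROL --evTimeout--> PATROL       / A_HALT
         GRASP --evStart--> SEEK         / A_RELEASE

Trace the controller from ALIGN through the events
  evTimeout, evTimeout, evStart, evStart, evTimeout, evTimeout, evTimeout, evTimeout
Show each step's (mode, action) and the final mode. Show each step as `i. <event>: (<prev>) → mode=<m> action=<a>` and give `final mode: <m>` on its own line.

final mode: RETURN

1. evTimeout: (ALIGN) → mode=RETURN action=A_LIGHT
2. evTimeout: (RETURN) → mode=ALIGN action=A_LIGHT
3. evStart: (ALIGN) → mode=GRASP action=A_RELEASE
4. evStart: (GRASP) → mode=SEEK action=A_RELEASE
5. evTimeout: (SEEK) → mode=ALIGN action=A_GRAB
6. evTimeout: (ALIGN) → mode=RETURN action=A_LIGHT
7. evTimeout: (RETURN) → mode=ALIGN action=A_LIGHT
8. evTimeout: (ALIGN) → mode=RETURN action=A_LIGHT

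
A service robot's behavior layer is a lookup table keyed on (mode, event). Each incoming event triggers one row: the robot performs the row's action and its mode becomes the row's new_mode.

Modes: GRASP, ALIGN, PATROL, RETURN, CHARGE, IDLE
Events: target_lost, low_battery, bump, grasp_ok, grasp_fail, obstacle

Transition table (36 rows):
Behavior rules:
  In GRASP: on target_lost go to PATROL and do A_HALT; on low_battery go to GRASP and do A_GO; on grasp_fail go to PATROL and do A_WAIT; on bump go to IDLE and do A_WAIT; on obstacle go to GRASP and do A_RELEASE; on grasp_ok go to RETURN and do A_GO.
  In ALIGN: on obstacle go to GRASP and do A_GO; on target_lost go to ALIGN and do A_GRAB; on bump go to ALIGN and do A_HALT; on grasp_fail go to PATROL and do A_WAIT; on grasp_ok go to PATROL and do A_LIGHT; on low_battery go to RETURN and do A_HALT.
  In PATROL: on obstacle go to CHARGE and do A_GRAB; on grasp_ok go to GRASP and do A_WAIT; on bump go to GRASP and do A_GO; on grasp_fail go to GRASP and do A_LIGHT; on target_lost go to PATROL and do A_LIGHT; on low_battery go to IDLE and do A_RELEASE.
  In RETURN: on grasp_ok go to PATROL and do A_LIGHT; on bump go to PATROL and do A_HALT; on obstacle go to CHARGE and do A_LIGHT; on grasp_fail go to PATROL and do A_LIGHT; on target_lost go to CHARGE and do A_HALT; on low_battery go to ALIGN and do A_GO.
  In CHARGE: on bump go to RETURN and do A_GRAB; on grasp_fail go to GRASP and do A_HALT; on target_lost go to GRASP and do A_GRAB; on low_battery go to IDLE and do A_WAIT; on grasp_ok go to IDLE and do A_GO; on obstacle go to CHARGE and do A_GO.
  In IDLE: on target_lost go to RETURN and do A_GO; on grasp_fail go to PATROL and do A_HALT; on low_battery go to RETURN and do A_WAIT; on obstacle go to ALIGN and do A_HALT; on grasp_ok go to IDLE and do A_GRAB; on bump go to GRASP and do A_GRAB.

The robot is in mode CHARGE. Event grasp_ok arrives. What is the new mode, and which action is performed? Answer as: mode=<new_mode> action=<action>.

mode=IDLE action=A_GO

current mode = CHARGE; filter table to that mode:
  (CHARGE, bump) → (RETURN, A_GRAB)
  (CHARGE, grasp_fail) → (GRASP, A_HALT)
  (CHARGE, target_lost) → (GRASP, A_GRAB)
  (CHARGE, low_battery) → (IDLE, A_WAIT)
  (CHARGE, grasp_ok) → (IDLE, A_GO)  ← event matches
  (CHARGE, obstacle) → (CHARGE, A_GO)
event = grasp_ok selects (IDLE, A_GO)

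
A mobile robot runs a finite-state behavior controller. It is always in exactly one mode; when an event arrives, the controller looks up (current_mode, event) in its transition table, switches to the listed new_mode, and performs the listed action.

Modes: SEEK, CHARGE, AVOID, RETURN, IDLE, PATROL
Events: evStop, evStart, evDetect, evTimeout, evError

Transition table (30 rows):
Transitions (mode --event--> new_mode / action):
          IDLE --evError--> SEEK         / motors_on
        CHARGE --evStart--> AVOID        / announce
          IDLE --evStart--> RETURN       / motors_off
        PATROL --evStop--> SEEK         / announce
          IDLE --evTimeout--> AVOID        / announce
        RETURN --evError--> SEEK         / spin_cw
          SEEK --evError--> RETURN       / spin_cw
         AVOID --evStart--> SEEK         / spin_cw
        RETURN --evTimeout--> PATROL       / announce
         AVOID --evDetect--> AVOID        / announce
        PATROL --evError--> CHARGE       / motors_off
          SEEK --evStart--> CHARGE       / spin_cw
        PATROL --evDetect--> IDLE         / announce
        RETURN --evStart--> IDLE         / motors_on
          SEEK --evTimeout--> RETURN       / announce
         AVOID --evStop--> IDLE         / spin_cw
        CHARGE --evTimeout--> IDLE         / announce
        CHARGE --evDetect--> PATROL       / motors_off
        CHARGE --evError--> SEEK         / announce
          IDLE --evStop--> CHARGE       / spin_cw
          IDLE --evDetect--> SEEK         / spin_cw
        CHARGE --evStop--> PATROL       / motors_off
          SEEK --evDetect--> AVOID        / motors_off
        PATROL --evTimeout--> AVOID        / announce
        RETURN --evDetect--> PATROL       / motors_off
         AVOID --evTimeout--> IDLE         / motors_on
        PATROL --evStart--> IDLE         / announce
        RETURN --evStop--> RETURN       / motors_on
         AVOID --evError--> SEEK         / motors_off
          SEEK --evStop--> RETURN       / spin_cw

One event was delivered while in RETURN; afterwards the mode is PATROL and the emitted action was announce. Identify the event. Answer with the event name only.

try evStop: (RETURN, evStop) → (RETURN, motors_on)
try evStart: (RETURN, evStart) → (IDLE, motors_on)
try evDetect: (RETURN, evDetect) → (PATROL, motors_off)
try evTimeout: (RETURN, evTimeout) → (PATROL, announce)  ← matches
try evError: (RETURN, evError) → (SEEK, spin_cw)

evTimeout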